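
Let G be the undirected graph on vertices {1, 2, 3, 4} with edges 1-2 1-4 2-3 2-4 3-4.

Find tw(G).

A width-2 tree decomposition is:
Bags: B1 = {2, 3, 4}  B2 = {1, 2, 4}
Tree: B1–B2
Every bag has size at most 3, so the width is 3 − 1 = 2 and tw(G) ≤ 2. Conversely, {1, 2, 4} is a clique of size 3, and the vertices of any clique must share a bag in every tree decomposition; so some bag has ≥ 3 vertices and tw(G) ≥ 2. Combining the bounds, tw(G) = 2.

2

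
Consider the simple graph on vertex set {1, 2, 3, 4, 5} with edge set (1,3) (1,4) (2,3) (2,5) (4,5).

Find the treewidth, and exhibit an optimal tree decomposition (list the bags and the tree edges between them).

Each bag holds 3 vertices, so the decomposition has width 2, which upper-bounds the treewidth. For the lower bound, G contains the cycle 3–1–4–5–2–3, so G is not a forest; only forests have treewidth ≤ 1, hence tw(G) ≥ 2. Hence tw(G) = 2 exactly.

Treewidth 2.
One optimal decomposition is:
Bags: B1 = {1, 3, 4}  B2 = {3, 4, 5}  B3 = {2, 3, 5}
Tree: B1–B2, B2–B3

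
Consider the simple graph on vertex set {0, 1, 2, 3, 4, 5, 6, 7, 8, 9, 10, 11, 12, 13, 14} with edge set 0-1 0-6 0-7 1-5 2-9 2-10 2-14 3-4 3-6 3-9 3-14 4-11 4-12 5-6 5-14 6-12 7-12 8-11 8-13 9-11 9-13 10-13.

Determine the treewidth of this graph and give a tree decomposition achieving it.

Treewidth 3.
One such decomposition:
Bags: B1 = {0, 1, 7, 12}  B2 = {0, 1, 6, 12}  B3 = {1, 5, 6, 12}  B4 = {4, 5, 6, 12}  B5 = {3, 4, 5, 6}  B6 = {3, 4, 5, 14}  B7 = {3, 4, 11, 14}  B8 = {3, 9, 11, 14}  B9 = {2, 9, 11, 14}  B10 = {2, 8, 9, 11}  B11 = {2, 8, 9, 13}  B12 = {2, 8, 10, 13}
Tree: B1–B2, B2–B3, B3–B4, B4–B5, B5–B6, B6–B7, B7–B8, B8–B9, B9–B10, B10–B11, B11–B12

The largest bag has 4 vertices, giving width 3; this decomposition certifies tw(G) ≤ 3. For the lower bound: the 4 vertex sets {0,1,7}, {12}, {6}, {3,4,5,14} are disjoint, each induces a connected subgraph, and every pair is joined by at least one edge of G. Contracting each set to a single vertex therefore yields K_{4} as a minor, and since treewidth is minor-monotone, tw(G) ≥ tw(K_{4}) = 3. Therefore the treewidth is 3.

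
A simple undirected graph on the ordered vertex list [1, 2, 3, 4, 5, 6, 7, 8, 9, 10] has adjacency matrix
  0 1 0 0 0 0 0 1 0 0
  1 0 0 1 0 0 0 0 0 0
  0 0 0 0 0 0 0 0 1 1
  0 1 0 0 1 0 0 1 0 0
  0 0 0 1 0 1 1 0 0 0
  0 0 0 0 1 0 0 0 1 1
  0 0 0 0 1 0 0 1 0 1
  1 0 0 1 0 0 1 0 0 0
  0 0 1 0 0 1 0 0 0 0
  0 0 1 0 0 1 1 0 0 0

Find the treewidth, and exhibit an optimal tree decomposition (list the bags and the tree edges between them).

Each bag holds 3 vertices, so the decomposition has width 2, which upper-bounds the treewidth. The edges 3–9–6–10–3 form a cycle, so G is not a tree and its treewidth is at least 2. Hence tw(G) = 2 exactly.

Treewidth 2.
One such decomposition:
Bags: B1 = {3, 9, 10}  B2 = {6, 9, 10}  B3 = {6, 7, 10}  B4 = {5, 6, 7}  B5 = {5, 7, 8}  B6 = {4, 5, 8}  B7 = {1, 4, 8}  B8 = {1, 2, 4}
Tree: B1–B2, B2–B3, B3–B4, B4–B5, B5–B6, B6–B7, B7–B8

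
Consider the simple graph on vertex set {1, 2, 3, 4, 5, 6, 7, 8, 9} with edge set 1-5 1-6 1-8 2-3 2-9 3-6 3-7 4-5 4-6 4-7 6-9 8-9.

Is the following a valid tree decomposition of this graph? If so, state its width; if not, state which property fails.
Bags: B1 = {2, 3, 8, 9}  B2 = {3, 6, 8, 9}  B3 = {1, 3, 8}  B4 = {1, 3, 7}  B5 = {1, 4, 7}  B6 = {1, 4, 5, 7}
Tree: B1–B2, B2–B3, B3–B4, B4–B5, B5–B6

A tree decomposition must satisfy three properties: every vertex lies in some bag; for every edge, both endpoints lie together in some bag; and for every vertex, the bags containing it form a connected subtree. Here edge (6,1) lies in no bag, so the decomposition is invalid.

No — edge (6,1) lies in no bag.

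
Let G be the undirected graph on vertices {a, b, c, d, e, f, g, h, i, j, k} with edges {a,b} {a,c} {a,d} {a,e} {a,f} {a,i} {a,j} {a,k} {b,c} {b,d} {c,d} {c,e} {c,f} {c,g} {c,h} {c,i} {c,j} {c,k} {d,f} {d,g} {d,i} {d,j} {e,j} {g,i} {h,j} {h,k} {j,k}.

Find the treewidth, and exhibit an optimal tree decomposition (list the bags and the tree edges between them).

Treewidth 3.
Bags: B1 = {a, c, d, i}  B2 = {a, c, d, j}  B3 = {c, d, g, i}  B4 = {a, c, j, k}  B5 = {a, b, c, d}  B6 = {c, h, j, k}  B7 = {a, c, d, f}  B8 = {a, c, e, j}
Tree: B1–B2, B1–B3, B2–B4, B2–B5, B4–B6, B5–B7, B2–B8

Every bag has size at most 4, so the width is 4 − 1 = 3 and tw(G) ≤ 3. Conversely, {c, d, g, i} is a clique of size 4, and the vertices of any clique must share a bag in every tree decomposition; so some bag has ≥ 4 vertices and tw(G) ≥ 3. Hence tw(G) = 3 exactly.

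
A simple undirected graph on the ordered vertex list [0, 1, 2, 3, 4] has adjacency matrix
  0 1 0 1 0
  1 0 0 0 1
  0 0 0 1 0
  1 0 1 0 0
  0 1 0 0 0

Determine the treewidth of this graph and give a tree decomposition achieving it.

Treewidth 1.
One optimal decomposition is:
Bags: B1 = {1, 4}  B2 = {0, 1}  B3 = {0, 3}  B4 = {2, 3}
Tree: B1–B2, B2–B3, B3–B4

The largest bag has 2 vertices, giving width 1; this decomposition certifies tw(G) ≤ 1. G has an edge, so its treewidth is at least 1. The upper and lower bounds meet at 1, so that is the treewidth.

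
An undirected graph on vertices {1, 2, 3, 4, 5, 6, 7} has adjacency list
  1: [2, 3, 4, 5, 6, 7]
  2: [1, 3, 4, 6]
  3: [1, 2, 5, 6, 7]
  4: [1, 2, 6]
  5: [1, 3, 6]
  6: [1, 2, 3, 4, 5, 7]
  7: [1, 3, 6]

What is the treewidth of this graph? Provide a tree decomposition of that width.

Each bag holds 4 vertices, so the decomposition has width 3, which upper-bounds the treewidth. Conversely, {1, 2, 3, 6} is a clique of size 4, and the vertices of any clique must share a bag in every tree decomposition; so some bag has ≥ 4 vertices and tw(G) ≥ 3. Combining the bounds, tw(G) = 3.

Treewidth 3.
Bags: B1 = {1, 3, 6, 7}  B2 = {1, 2, 3, 6}  B3 = {1, 2, 4, 6}  B4 = {1, 3, 5, 6}
Tree: B1–B2, B2–B3, B2–B4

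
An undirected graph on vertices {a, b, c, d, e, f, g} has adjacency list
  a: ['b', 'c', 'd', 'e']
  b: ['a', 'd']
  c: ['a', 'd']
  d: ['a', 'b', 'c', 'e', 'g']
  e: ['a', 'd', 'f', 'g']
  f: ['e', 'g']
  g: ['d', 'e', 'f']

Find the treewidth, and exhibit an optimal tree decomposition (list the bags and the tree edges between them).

Treewidth 2.
Bags: B1 = {a, d, e}  B2 = {a, b, d}  B3 = {d, e, g}  B4 = {e, f, g}  B5 = {a, c, d}
Tree: B1–B2, B1–B3, B3–B4, B2–B5

Every bag has size at most 3, so the width is 3 − 1 = 2 and tw(G) ≤ 2. For the lower bound, the 3 vertices {d, e, g} are pairwise adjacent, and any tree decomposition puts a clique entirely inside one bag — forcing width ≥ 2. Therefore the treewidth is 2.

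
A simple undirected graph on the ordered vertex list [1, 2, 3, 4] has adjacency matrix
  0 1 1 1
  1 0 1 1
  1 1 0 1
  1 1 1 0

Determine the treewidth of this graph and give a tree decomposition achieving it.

Treewidth 3.
One such decomposition:
Bags: B1 = {1, 2, 3, 4}
Tree: (single bag)

A single bag containing all 4 vertices is trivially a valid decomposition of width 3. Conversely, {1, 2, 3, 4} is a clique of size 4, and the vertices of any clique must share a bag in every tree decomposition; so some bag has ≥ 4 vertices and tw(G) ≥ 3. The upper and lower bounds meet at 3, so that is the treewidth.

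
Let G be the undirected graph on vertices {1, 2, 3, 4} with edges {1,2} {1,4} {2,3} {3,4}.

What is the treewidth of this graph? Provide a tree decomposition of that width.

Treewidth 2.
One optimal decomposition is:
Bags: B1 = {2, 3, 4}  B2 = {1, 2, 4}
Tree: B1–B2

The largest bag has 3 vertices, giving width 2; this decomposition certifies tw(G) ≤ 2. Since 4–3–2–1–4 is a cycle in G, G is not acyclic. Forests are exactly the graphs of treewidth ≤ 1, so tw(G) ≥ 2. Combining the bounds, tw(G) = 2.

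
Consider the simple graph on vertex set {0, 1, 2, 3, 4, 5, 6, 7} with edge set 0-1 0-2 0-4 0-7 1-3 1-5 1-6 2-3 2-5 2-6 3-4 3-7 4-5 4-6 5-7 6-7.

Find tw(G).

4

A width-4 tree decomposition is:
Bags: B1 = {0, 2, 3, 5, 6}  B2 = {0, 1, 3, 5, 6}  B3 = {0, 3, 5, 6, 7}  B4 = {0, 3, 4, 5, 6}
Tree: B1–B2, B2–B3, B3–B4
Each bag holds 5 vertices, so the decomposition has width 4, which upper-bounds the treewidth. For the lower bound: the 5 vertex sets {2,5}, {0,1}, {6,7}, {3}, {4} are disjoint, each induces a connected subgraph, and every pair is joined by at least one edge of G. Contracting each set to a single vertex therefore yields K_{5} as a minor, and since treewidth is minor-monotone, tw(G) ≥ tw(K_{5}) = 4. Hence tw(G) = 4 exactly.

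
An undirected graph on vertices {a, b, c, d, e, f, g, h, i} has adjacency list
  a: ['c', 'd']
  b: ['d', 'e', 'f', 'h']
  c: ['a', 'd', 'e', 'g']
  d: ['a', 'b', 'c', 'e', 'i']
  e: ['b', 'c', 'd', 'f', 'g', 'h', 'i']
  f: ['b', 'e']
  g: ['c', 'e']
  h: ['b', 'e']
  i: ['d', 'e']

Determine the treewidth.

2

A width-2 tree decomposition is:
Bags: B1 = {b, d, e}  B2 = {c, d, e}  B3 = {a, c, d}  B4 = {b, e, h}  B5 = {c, e, g}  B6 = {d, e, i}  B7 = {b, e, f}
Tree: B1–B2, B2–B3, B1–B4, B2–B5, B1–B6, B1–B7
Each bag holds 3 vertices, so the decomposition has width 2, which upper-bounds the treewidth. On the other hand G contains the 3-clique {c, d, e}. A clique must lie in a single bag of any decomposition, so no decomposition can have width below 2. Hence tw(G) = 2 exactly.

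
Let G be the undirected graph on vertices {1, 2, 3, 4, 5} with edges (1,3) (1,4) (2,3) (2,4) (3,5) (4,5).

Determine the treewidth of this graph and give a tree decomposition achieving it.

The largest bag has 3 vertices, giving width 2; this decomposition certifies tw(G) ≤ 2. Since 3–1–4–5–3 is a cycle in G, G is not acyclic. Forests are exactly the graphs of treewidth ≤ 1, so tw(G) ≥ 2. Therefore the treewidth is 2.

Treewidth 2.
Bags: B1 = {1, 3, 4}  B2 = {3, 4, 5}  B3 = {2, 3, 4}
Tree: B1–B2, B2–B3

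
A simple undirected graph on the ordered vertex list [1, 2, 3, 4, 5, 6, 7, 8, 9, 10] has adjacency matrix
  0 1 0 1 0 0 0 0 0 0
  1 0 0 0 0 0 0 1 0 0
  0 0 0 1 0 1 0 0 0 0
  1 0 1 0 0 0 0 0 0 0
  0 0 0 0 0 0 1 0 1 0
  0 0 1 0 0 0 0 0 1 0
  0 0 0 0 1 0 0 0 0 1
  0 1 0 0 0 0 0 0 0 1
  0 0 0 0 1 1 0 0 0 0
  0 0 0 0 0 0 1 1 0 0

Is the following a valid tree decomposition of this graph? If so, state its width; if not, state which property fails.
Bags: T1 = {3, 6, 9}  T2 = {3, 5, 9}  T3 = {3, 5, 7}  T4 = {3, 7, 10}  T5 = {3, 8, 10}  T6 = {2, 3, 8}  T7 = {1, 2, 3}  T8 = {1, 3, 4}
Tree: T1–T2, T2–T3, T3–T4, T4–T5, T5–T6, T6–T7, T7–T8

Vertex coverage: the bags together contain {1, 2, 3, 4, 5, 6, 7, 8, 9, 10}, the full vertex set. Edge coverage: each edge of G has both endpoints in at least one bag. Running intersection: for every vertex, the bags containing it form a connected subtree. All three properties hold, so this is a valid tree decomposition of width max|bag| − 1 = 2, and hence tw(G) ≤ 2.

Yes; width 2.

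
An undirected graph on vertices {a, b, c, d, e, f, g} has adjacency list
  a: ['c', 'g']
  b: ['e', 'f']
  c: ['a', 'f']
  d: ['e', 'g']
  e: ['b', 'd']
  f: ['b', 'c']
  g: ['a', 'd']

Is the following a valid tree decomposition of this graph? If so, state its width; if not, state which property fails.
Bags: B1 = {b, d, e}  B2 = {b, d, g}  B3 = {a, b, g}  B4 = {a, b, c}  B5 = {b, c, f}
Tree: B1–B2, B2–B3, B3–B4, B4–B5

Every vertex of G appears in some bag (union = {a, b, c, d, e, f, g}); every edge is covered by a bag; and for each vertex v the set of bags containing v is connected in the bag tree. The decomposition is therefore valid. The largest bag has 3 vertices, so the width is 2.

Yes; width 2.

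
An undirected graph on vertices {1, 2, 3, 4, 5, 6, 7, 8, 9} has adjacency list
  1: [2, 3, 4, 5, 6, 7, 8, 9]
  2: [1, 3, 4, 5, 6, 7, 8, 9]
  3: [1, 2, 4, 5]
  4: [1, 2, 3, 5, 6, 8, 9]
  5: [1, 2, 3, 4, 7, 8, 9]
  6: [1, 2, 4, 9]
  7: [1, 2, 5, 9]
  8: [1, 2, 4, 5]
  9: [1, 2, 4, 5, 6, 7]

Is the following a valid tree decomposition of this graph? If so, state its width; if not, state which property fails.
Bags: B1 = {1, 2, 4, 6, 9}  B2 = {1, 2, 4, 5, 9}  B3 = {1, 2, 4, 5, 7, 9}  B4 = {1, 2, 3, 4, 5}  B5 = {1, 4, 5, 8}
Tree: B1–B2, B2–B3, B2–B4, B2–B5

A tree decomposition must satisfy three properties: every vertex lies in some bag; for every edge, both endpoints lie together in some bag; and for every vertex, the bags containing it form a connected subtree. Here edge (2,8) lies in no bag, so the decomposition is invalid.

No — edge (2,8) lies in no bag.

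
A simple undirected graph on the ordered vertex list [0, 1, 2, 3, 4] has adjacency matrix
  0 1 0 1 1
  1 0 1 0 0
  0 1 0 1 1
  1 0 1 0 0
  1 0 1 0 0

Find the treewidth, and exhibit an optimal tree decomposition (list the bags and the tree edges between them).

Treewidth 2.
Bags: B1 = {0, 1, 2}  B2 = {0, 2, 4}  B3 = {0, 2, 3}
Tree: B1–B2, B2–B3

Each bag holds 3 vertices, so the decomposition has width 2, which upper-bounds the treewidth. For the lower bound, G contains the cycle 0–1–2–4–0, so G is not a forest; only forests have treewidth ≤ 1, hence tw(G) ≥ 2. The upper and lower bounds meet at 2, so that is the treewidth.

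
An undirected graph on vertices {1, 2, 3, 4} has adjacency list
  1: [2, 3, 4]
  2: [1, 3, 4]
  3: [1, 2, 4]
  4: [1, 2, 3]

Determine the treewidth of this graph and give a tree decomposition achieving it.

A single bag containing all 4 vertices is trivially a valid decomposition of width 3. On the other hand G contains the 4-clique {1, 2, 3, 4}. A clique must lie in a single bag of any decomposition, so no decomposition can have width below 3. Hence tw(G) = 3 exactly.

Treewidth 3.
One optimal decomposition is:
Bags: B1 = {1, 2, 3, 4}
Tree: (single bag)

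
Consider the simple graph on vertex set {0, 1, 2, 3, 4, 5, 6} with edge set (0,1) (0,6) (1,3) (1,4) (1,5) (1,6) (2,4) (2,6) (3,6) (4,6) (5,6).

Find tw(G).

2

A width-2 tree decomposition is:
Bags: B1 = {0, 1, 6}  B2 = {1, 4, 6}  B3 = {1, 5, 6}  B4 = {2, 4, 6}  B5 = {1, 3, 6}
Tree: B1–B2, B1–B3, B2–B4, B2–B5
The largest bag has 3 vertices, giving width 2; this decomposition certifies tw(G) ≤ 2. Conversely, {0, 1, 6} is a clique of size 3, and the vertices of any clique must share a bag in every tree decomposition; so some bag has ≥ 3 vertices and tw(G) ≥ 2. Hence tw(G) = 2 exactly.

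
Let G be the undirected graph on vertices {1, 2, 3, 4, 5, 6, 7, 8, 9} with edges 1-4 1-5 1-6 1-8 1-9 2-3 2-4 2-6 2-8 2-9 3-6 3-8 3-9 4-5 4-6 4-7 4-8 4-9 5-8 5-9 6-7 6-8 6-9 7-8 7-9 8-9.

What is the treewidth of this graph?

A width-4 tree decomposition is:
Bags: B1 = {2, 4, 6, 8, 9}  B2 = {2, 3, 6, 8, 9}  B3 = {4, 6, 7, 8, 9}  B4 = {1, 4, 6, 8, 9}  B5 = {1, 4, 5, 8, 9}
Tree: B1–B2, B1–B3, B3–B4, B4–B5
The largest bag has 5 vertices, giving width 4; this decomposition certifies tw(G) ≤ 4. On the other hand G contains the 5-clique {2, 3, 6, 8, 9}. A clique must lie in a single bag of any decomposition, so no decomposition can have width below 4. Combining the bounds, tw(G) = 4.

4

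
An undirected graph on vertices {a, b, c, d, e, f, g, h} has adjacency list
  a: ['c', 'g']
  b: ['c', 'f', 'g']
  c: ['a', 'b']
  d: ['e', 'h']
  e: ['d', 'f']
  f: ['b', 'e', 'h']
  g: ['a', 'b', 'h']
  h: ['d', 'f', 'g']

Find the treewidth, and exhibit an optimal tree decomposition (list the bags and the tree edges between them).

Treewidth 2.
Bags: B1 = {a, c, g}  B2 = {b, c, g}  B3 = {b, g, h}  B4 = {b, f, h}  B5 = {d, f, h}  B6 = {d, e, f}
Tree: B1–B2, B2–B3, B3–B4, B4–B5, B5–B6

Every bag has size at most 3, so the width is 3 − 1 = 2 and tw(G) ≤ 2. For the lower bound, G contains the cycle a–c–b–g–a, so G is not a forest; only forests have treewidth ≤ 1, hence tw(G) ≥ 2. The upper and lower bounds meet at 2, so that is the treewidth.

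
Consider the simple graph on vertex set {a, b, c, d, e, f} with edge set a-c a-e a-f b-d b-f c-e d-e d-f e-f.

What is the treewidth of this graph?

A width-2 tree decomposition is:
Bags: B1 = {a, c, e}  B2 = {a, e, f}  B3 = {d, e, f}  B4 = {b, d, f}
Tree: B1–B2, B2–B3, B3–B4
Each bag holds 3 vertices, so the decomposition has width 2, which upper-bounds the treewidth. For the lower bound, the 3 vertices {a, c, e} are pairwise adjacent, and any tree decomposition puts a clique entirely inside one bag — forcing width ≥ 2. Hence tw(G) = 2 exactly.

2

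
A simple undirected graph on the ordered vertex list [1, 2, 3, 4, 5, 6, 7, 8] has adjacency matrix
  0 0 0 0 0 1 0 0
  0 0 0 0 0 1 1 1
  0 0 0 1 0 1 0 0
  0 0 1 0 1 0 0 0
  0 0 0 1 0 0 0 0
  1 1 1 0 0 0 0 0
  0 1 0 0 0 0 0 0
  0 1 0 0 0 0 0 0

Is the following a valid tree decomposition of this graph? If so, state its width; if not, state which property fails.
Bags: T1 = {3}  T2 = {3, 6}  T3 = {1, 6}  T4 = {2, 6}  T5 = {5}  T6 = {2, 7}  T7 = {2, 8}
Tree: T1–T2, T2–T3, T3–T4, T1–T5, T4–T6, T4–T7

A tree decomposition must satisfy three properties: every vertex lies in some bag; for every edge, both endpoints lie together in some bag; and for every vertex, the bags containing it form a connected subtree. Here vertex 4 appears in no bag, so the decomposition is invalid.

No — vertex 4 appears in no bag.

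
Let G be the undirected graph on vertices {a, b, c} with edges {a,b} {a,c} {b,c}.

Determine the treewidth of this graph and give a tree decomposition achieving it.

With just one bag of size 3, the width is 3 − 1 = 2, so tw(G) ≤ 2. Conversely, {a, b, c} is a clique of size 3, and the vertices of any clique must share a bag in every tree decomposition; so some bag has ≥ 3 vertices and tw(G) ≥ 2. Combining the bounds, tw(G) = 2.

Treewidth 2.
One optimal decomposition is:
Bags: B1 = {a, b, c}
Tree: (single bag)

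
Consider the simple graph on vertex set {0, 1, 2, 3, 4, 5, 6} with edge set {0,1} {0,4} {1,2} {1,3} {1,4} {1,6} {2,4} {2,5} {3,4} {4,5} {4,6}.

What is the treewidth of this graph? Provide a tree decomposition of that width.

Treewidth 2.
One such decomposition:
Bags: B1 = {1, 4, 6}  B2 = {0, 1, 4}  B3 = {1, 3, 4}  B4 = {1, 2, 4}  B5 = {2, 4, 5}
Tree: B1–B2, B1–B3, B1–B4, B4–B5

Each bag holds 3 vertices, so the decomposition has width 2, which upper-bounds the treewidth. On the other hand G contains the 3-clique {0, 1, 4}. A clique must lie in a single bag of any decomposition, so no decomposition can have width below 2. Therefore the treewidth is 2.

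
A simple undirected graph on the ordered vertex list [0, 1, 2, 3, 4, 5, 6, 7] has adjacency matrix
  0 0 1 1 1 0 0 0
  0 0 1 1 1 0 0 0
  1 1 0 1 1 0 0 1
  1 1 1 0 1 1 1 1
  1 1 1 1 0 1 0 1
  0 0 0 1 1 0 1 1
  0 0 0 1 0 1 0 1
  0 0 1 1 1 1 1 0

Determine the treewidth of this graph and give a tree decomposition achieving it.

The largest bag has 4 vertices, giving width 3; this decomposition certifies tw(G) ≤ 3. On the other hand G contains the 4-clique {0, 2, 3, 4}. A clique must lie in a single bag of any decomposition, so no decomposition can have width below 3. Therefore the treewidth is 3.

Treewidth 3.
Bags: B1 = {3, 4, 5, 7}  B2 = {2, 3, 4, 7}  B3 = {0, 2, 3, 4}  B4 = {1, 2, 3, 4}  B5 = {3, 5, 6, 7}
Tree: B1–B2, B2–B3, B2–B4, B1–B5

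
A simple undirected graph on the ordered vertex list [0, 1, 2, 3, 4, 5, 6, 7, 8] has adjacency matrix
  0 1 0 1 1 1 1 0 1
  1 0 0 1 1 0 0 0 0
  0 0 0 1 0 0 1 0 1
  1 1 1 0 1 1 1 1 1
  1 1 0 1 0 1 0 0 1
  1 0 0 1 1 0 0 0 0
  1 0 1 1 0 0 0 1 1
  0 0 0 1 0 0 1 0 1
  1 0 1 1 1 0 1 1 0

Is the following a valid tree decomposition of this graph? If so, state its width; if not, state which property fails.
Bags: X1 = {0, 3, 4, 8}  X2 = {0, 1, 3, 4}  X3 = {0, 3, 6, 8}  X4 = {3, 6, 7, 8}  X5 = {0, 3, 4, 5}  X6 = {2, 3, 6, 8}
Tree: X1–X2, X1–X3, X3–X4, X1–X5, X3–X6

Yes; width 3.

Vertex coverage: the bags together contain {0, 1, 2, 3, 4, 5, 6, 7, 8}, the full vertex set. Edge coverage: each edge of G has both endpoints in at least one bag. Running intersection: for every vertex, the bags containing it form a connected subtree. All three properties hold, so this is a valid tree decomposition of width max|bag| − 1 = 3, and hence tw(G) ≤ 3.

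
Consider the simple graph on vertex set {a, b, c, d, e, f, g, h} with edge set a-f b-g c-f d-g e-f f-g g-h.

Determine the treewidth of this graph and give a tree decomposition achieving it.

The largest bag has 2 vertices, giving width 1; this decomposition certifies tw(G) ≤ 1. Since G has at least one edge (e.g. d–g), it is not an edgeless graph, so tw(G) ≥ 1. The upper and lower bounds meet at 1, so that is the treewidth.

Treewidth 1.
Bags: B1 = {d, g}  B2 = {f, g}  B3 = {g, h}  B4 = {b, g}  B5 = {c, f}  B6 = {e, f}  B7 = {a, f}
Tree: B1–B2, B2–B3, B1–B4, B2–B5, B2–B6, B6–B7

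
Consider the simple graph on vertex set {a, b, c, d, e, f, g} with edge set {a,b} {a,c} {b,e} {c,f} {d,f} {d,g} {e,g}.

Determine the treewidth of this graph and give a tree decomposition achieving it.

Each bag holds 3 vertices, so the decomposition has width 2, which upper-bounds the treewidth. The edges f–c–a–b–e–g–d–f form a cycle, so G is not a tree and its treewidth is at least 2. Combining the bounds, tw(G) = 2.

Treewidth 2.
Bags: B1 = {a, c, f}  B2 = {a, b, f}  B3 = {b, e, f}  B4 = {e, f, g}  B5 = {d, f, g}
Tree: B1–B2, B2–B3, B3–B4, B4–B5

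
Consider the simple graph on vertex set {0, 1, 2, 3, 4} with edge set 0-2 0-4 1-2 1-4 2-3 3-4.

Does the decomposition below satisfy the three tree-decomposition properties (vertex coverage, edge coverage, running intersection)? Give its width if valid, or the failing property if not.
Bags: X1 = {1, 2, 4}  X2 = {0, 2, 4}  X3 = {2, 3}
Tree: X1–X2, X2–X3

A tree decomposition must satisfy three properties: every vertex lies in some bag; for every edge, both endpoints lie together in some bag; and for every vertex, the bags containing it form a connected subtree. Here edge (4,3) lies in no bag, so the decomposition is invalid.

No — edge (4,3) lies in no bag.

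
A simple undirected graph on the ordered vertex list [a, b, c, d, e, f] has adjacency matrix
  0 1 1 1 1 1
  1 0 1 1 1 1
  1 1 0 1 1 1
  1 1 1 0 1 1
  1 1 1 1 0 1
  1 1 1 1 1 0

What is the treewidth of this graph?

5

A width-5 tree decomposition is:
Bags: B1 = {a, b, c, d, e, f}
Tree: (single bag)
With just one bag of size 6, the width is 6 − 1 = 5, so tw(G) ≤ 5. On the other hand G contains the 6-clique {a, b, c, d, e, f}. A clique must lie in a single bag of any decomposition, so no decomposition can have width below 5. The upper and lower bounds meet at 5, so that is the treewidth.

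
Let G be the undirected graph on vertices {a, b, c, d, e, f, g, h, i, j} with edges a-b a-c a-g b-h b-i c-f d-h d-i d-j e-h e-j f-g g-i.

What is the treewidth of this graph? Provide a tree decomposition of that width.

The largest bag has 3 vertices, giving width 2; this decomposition certifies tw(G) ≤ 2. For the lower bound, G contains the cycle j–e–h–d–j, so G is not a forest; only forests have treewidth ≤ 1, hence tw(G) ≥ 2. Therefore the treewidth is 2.

Treewidth 2.
One such decomposition:
Bags: B1 = {d, e, j}  B2 = {d, e, h}  B3 = {d, h, i}  B4 = {b, h, i}  B5 = {b, g, i}  B6 = {a, b, g}  B7 = {a, f, g}  B8 = {a, c, f}
Tree: B1–B2, B2–B3, B3–B4, B4–B5, B5–B6, B6–B7, B7–B8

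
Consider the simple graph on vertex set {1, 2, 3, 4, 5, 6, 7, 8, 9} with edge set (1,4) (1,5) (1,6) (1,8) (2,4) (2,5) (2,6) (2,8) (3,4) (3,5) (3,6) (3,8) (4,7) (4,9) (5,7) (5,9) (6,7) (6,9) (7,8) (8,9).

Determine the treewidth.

A width-4 tree decomposition is:
Bags: B1 = {1, 4, 5, 6, 8}  B2 = {3, 4, 5, 6, 8}  B3 = {2, 4, 5, 6, 8}  B4 = {4, 5, 6, 8, 9}  B5 = {4, 5, 6, 7, 8}
Tree: B1–B2, B2–B3, B3–B4, B4–B5
The largest bag has 5 vertices, giving width 4; this decomposition certifies tw(G) ≤ 4. For the lower bound: the 5 vertex sets {1,6}, {3,5}, {2,8}, {4}, {9} are disjoint, each induces a connected subgraph, and every pair is joined by at least one edge of G. Contracting each set to a single vertex therefore yields K_{5} as a minor, and since treewidth is minor-monotone, tw(G) ≥ tw(K_{5}) = 4. The upper and lower bounds meet at 4, so that is the treewidth.

4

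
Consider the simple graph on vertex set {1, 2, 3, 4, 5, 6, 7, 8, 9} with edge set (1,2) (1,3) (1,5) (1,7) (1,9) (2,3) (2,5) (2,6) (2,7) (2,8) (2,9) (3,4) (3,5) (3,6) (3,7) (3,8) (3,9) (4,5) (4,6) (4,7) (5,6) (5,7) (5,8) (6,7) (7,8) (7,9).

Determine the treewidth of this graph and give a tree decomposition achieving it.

Treewidth 4.
Bags: B1 = {1, 2, 3, 7, 9}  B2 = {1, 2, 3, 5, 7}  B3 = {2, 3, 5, 6, 7}  B4 = {3, 4, 5, 6, 7}  B5 = {2, 3, 5, 7, 8}
Tree: B1–B2, B2–B3, B3–B4, B3–B5

Each bag holds 5 vertices, so the decomposition has width 4, which upper-bounds the treewidth. For the lower bound, the 5 vertices {1, 2, 3, 7, 9} are pairwise adjacent, and any tree decomposition puts a clique entirely inside one bag — forcing width ≥ 4. Therefore the treewidth is 4.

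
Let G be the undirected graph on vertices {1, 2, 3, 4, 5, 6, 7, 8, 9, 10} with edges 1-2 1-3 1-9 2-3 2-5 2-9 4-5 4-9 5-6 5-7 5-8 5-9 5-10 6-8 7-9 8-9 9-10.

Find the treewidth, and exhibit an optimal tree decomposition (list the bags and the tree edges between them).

Treewidth 2.
Bags: B1 = {5, 8, 9}  B2 = {4, 5, 9}  B3 = {5, 9, 10}  B4 = {2, 5, 9}  B5 = {5, 7, 9}  B6 = {5, 6, 8}  B7 = {1, 2, 9}  B8 = {1, 2, 3}
Tree: B1–B2, B1–B3, B2–B4, B1–B5, B1–B6, B4–B7, B7–B8

Each bag holds 3 vertices, so the decomposition has width 2, which upper-bounds the treewidth. Conversely, {1, 2, 9} is a clique of size 3, and the vertices of any clique must share a bag in every tree decomposition; so some bag has ≥ 3 vertices and tw(G) ≥ 2. The upper and lower bounds meet at 2, so that is the treewidth.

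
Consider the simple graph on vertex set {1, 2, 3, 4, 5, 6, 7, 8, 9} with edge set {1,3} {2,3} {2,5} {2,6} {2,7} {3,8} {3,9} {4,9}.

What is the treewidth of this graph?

A width-1 tree decomposition is:
Bags: B1 = {2, 3}  B2 = {2, 7}  B3 = {3, 9}  B4 = {1, 3}  B5 = {3, 8}  B6 = {2, 6}  B7 = {2, 5}  B8 = {4, 9}
Tree: B1–B2, B1–B3, B3–B4, B4–B5, B2–B6, B1–B7, B3–B8
Every bag has size at most 2, so the width is 2 − 1 = 1 and tw(G) ≤ 1. Any graph with an edge has treewidth ≥ 1, and G has the edge 3–2. Combining the bounds, tw(G) = 1.

1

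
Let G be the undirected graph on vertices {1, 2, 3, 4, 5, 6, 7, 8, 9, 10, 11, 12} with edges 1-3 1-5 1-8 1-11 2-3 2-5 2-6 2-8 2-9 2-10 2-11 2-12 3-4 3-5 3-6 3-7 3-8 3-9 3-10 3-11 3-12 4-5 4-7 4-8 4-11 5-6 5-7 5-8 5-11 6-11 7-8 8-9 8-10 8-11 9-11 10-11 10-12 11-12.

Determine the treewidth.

A width-4 tree decomposition is:
Bags: B1 = {2, 3, 8, 9, 11}  B2 = {2, 3, 5, 8, 11}  B3 = {3, 4, 5, 8, 11}  B4 = {1, 3, 5, 8, 11}  B5 = {2, 3, 8, 10, 11}  B6 = {3, 4, 5, 7, 8}  B7 = {2, 3, 10, 11, 12}  B8 = {2, 3, 5, 6, 11}
Tree: B1–B2, B2–B3, B3–B4, B2–B5, B3–B6, B5–B7, B2–B8
Every bag has size at most 5, so the width is 5 − 1 = 4 and tw(G) ≤ 4. On the other hand G contains the 5-clique {1, 3, 5, 8, 11}. A clique must lie in a single bag of any decomposition, so no decomposition can have width below 4. Hence tw(G) = 4 exactly.

4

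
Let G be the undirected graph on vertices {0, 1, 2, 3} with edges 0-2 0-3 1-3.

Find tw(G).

1

A width-1 tree decomposition is:
Bags: B1 = {0, 2}  B2 = {0, 3}  B3 = {1, 3}
Tree: B1–B2, B2–B3
Every bag has size at most 2, so the width is 2 − 1 = 1 and tw(G) ≤ 1. G has an edge, so its treewidth is at least 1. The upper and lower bounds meet at 1, so that is the treewidth.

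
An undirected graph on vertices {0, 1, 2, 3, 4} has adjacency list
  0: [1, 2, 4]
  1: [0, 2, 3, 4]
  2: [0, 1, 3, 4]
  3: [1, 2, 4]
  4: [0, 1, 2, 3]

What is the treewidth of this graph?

3

A width-3 tree decomposition is:
Bags: B1 = {0, 1, 2, 4}  B2 = {1, 2, 3, 4}
Tree: B1–B2
Every bag has size at most 4, so the width is 4 − 1 = 3 and tw(G) ≤ 3. On the other hand G contains the 4-clique {0, 1, 2, 4}. A clique must lie in a single bag of any decomposition, so no decomposition can have width below 3. Therefore the treewidth is 3.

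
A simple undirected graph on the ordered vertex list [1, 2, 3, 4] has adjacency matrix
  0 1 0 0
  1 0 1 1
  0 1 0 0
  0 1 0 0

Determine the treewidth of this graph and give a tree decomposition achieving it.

Every bag has size at most 2, so the width is 2 − 1 = 1 and tw(G) ≤ 1. Since G has at least one edge (e.g. 1–2), it is not an edgeless graph, so tw(G) ≥ 1. Hence tw(G) = 1 exactly.

Treewidth 1.
One optimal decomposition is:
Bags: B1 = {1, 2}  B2 = {2, 4}  B3 = {2, 3}
Tree: B1–B2, B1–B3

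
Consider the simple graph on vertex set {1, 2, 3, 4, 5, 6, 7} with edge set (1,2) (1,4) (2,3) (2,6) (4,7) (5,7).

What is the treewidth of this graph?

A width-1 tree decomposition is:
Bags: B1 = {5, 7}  B2 = {4, 7}  B3 = {1, 4}  B4 = {1, 2}  B5 = {2, 6}  B6 = {2, 3}
Tree: B1–B2, B2–B3, B3–B4, B4–B5, B4–B6
Each bag holds 2 vertices, so the decomposition has width 1, which upper-bounds the treewidth. Any graph with an edge has treewidth ≥ 1, and G has the edge 5–7. The upper and lower bounds meet at 1, so that is the treewidth.

1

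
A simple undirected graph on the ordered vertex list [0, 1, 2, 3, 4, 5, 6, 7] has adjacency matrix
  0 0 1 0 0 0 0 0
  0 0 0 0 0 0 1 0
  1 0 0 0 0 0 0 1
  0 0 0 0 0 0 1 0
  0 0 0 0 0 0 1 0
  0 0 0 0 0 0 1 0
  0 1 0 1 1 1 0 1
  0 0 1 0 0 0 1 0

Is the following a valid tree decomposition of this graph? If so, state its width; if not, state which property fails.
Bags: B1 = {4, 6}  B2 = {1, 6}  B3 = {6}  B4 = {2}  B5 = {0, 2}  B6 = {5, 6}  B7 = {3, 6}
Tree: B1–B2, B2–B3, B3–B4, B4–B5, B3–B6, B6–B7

No — vertex 7 appears in no bag.

A tree decomposition must satisfy three properties: every vertex lies in some bag; for every edge, both endpoints lie together in some bag; and for every vertex, the bags containing it form a connected subtree. Here vertex 7 appears in no bag, so the decomposition is invalid.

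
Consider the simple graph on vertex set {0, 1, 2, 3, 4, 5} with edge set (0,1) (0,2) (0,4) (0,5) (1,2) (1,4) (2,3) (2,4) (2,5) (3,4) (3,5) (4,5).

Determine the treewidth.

3

A width-3 tree decomposition is:
Bags: B1 = {0, 2, 4, 5}  B2 = {2, 3, 4, 5}  B3 = {0, 1, 2, 4}
Tree: B1–B2, B1–B3
Every bag has size at most 4, so the width is 4 − 1 = 3 and tw(G) ≤ 3. On the other hand G contains the 4-clique {0, 1, 2, 4}. A clique must lie in a single bag of any decomposition, so no decomposition can have width below 3. Hence tw(G) = 3 exactly.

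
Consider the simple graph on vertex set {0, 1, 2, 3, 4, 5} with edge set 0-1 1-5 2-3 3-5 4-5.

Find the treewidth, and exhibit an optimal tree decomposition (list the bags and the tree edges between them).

Treewidth 1.
One optimal decomposition is:
Bags: B1 = {0, 1}  B2 = {1, 5}  B3 = {3, 5}  B4 = {4, 5}  B5 = {2, 3}
Tree: B1–B2, B2–B3, B2–B4, B3–B5

Each bag holds 2 vertices, so the decomposition has width 1, which upper-bounds the treewidth. G has an edge, so its treewidth is at least 1. Therefore the treewidth is 1.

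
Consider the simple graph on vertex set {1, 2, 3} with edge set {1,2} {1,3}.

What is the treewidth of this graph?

A width-1 tree decomposition is:
Bags: B1 = {1, 3}  B2 = {1, 2}
Tree: B1–B2
Every bag has size at most 2, so the width is 2 − 1 = 1 and tw(G) ≤ 1. G has an edge, so its treewidth is at least 1. The upper and lower bounds meet at 1, so that is the treewidth.

1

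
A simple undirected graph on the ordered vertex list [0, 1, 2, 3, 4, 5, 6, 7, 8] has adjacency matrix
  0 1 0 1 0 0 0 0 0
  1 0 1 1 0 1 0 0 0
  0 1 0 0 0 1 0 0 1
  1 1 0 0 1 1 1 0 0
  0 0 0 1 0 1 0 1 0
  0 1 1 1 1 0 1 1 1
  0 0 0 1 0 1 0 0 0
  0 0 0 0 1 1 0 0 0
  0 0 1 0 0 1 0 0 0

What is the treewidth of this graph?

A width-2 tree decomposition is:
Bags: B1 = {1, 3, 5}  B2 = {1, 2, 5}  B3 = {3, 4, 5}  B4 = {2, 5, 8}  B5 = {4, 5, 7}  B6 = {0, 1, 3}  B7 = {3, 5, 6}
Tree: B1–B2, B1–B3, B2–B4, B3–B5, B1–B6, B1–B7
Every bag has size at most 3, so the width is 3 − 1 = 2 and tw(G) ≤ 2. For the lower bound, the 3 vertices {0, 1, 3} are pairwise adjacent, and any tree decomposition puts a clique entirely inside one bag — forcing width ≥ 2. The upper and lower bounds meet at 2, so that is the treewidth.

2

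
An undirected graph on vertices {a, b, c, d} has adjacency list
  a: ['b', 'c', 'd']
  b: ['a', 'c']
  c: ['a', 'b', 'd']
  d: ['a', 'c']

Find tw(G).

A width-2 tree decomposition is:
Bags: B1 = {a, c, d}  B2 = {a, b, c}
Tree: B1–B2
Each bag holds 3 vertices, so the decomposition has width 2, which upper-bounds the treewidth. For the lower bound, the 3 vertices {a, c, d} are pairwise adjacent, and any tree decomposition puts a clique entirely inside one bag — forcing width ≥ 2. Therefore the treewidth is 2.

2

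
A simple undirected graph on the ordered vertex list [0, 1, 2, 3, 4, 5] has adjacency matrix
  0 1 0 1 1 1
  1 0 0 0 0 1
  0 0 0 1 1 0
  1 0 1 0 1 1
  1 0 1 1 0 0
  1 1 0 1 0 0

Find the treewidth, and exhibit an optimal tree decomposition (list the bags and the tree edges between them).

The largest bag has 3 vertices, giving width 2; this decomposition certifies tw(G) ≤ 2. For the lower bound, the 3 vertices {0, 1, 5} are pairwise adjacent, and any tree decomposition puts a clique entirely inside one bag — forcing width ≥ 2. Therefore the treewidth is 2.

Treewidth 2.
One such decomposition:
Bags: B1 = {2, 3, 4}  B2 = {0, 3, 4}  B3 = {0, 3, 5}  B4 = {0, 1, 5}
Tree: B1–B2, B2–B3, B3–B4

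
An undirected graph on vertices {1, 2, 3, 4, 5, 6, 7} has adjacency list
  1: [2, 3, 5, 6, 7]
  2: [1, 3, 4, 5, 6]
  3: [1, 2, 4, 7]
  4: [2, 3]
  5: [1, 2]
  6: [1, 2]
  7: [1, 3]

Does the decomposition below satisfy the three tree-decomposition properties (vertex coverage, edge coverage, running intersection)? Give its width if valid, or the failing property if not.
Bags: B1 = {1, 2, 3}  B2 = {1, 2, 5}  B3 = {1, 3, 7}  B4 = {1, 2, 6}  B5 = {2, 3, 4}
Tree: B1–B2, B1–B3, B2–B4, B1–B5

Yes; width 2.

Every vertex of G appears in some bag (union = {1, 2, 3, 4, 5, 6, 7}); every edge is covered by a bag; and for each vertex v the set of bags containing v is connected in the bag tree. The decomposition is therefore valid. The largest bag has 3 vertices, so the width is 2.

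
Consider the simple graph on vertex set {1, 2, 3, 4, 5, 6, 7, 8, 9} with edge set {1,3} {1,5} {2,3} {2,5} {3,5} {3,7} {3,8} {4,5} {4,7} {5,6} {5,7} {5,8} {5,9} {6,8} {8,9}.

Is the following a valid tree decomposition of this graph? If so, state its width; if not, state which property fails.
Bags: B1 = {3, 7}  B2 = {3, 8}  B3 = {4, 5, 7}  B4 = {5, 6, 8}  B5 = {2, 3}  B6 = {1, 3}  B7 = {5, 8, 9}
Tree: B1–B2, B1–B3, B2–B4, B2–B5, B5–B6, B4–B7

A tree decomposition must satisfy three properties: every vertex lies in some bag; for every edge, both endpoints lie together in some bag; and for every vertex, the bags containing it form a connected subtree. Here edge (5,3) lies in no bag, so the decomposition is invalid.

No — edge (5,3) lies in no bag.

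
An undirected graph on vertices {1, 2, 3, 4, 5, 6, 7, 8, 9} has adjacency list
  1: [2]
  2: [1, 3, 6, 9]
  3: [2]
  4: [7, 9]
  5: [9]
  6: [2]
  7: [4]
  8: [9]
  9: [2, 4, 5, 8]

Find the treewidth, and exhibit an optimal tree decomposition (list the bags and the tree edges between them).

Treewidth 1.
One optimal decomposition is:
Bags: B1 = {4, 9}  B2 = {2, 9}  B3 = {1, 2}  B4 = {4, 7}  B5 = {8, 9}  B6 = {5, 9}  B7 = {2, 6}  B8 = {2, 3}
Tree: B1–B2, B2–B3, B1–B4, B1–B5, B1–B6, B3–B7, B3–B8

Every bag has size at most 2, so the width is 2 − 1 = 1 and tw(G) ≤ 1. Since G has at least one edge (e.g. 9–4), it is not an edgeless graph, so tw(G) ≥ 1. The upper and lower bounds meet at 1, so that is the treewidth.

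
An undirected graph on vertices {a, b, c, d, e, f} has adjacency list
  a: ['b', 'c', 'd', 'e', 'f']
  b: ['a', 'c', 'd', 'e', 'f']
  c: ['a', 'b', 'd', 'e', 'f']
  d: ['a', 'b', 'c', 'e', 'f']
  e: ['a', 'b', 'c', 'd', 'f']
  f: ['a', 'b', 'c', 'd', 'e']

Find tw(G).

5

A width-5 tree decomposition is:
Bags: B1 = {a, b, c, d, e, f}
Tree: (single bag)
A single bag containing all 6 vertices is trivially a valid decomposition of width 5. On the other hand G contains the 6-clique {a, b, c, d, e, f}. A clique must lie in a single bag of any decomposition, so no decomposition can have width below 5. The upper and lower bounds meet at 5, so that is the treewidth.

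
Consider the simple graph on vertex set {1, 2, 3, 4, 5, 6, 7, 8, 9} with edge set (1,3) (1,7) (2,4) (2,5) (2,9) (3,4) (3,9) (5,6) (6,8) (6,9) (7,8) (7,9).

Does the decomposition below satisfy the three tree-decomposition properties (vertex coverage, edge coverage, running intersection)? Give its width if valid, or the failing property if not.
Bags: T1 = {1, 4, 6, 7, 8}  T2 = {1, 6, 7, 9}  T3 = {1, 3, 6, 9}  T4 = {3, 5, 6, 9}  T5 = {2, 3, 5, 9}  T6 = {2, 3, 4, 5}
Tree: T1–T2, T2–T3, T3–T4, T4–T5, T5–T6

A tree decomposition must satisfy three properties: every vertex lies in some bag; for every edge, both endpoints lie together in some bag; and for every vertex, the bags containing it form a connected subtree. Here bags containing vertex 4 are not connected in the tree, so the decomposition is invalid.

No — bags containing vertex 4 are not connected in the tree.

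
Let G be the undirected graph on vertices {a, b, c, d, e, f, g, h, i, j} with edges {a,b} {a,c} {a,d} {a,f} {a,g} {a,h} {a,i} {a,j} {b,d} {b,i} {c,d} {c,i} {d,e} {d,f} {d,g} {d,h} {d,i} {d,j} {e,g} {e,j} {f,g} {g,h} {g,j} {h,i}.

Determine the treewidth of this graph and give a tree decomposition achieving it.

Each bag holds 4 vertices, so the decomposition has width 3, which upper-bounds the treewidth. On the other hand G contains the 4-clique {d, e, g, j}. A clique must lie in a single bag of any decomposition, so no decomposition can have width below 3. The upper and lower bounds meet at 3, so that is the treewidth.

Treewidth 3.
Bags: B1 = {a, d, g, h}  B2 = {a, d, f, g}  B3 = {a, d, g, j}  B4 = {d, e, g, j}  B5 = {a, d, h, i}  B6 = {a, b, d, i}  B7 = {a, c, d, i}
Tree: B1–B2, B2–B3, B3–B4, B1–B5, B5–B6, B5–B7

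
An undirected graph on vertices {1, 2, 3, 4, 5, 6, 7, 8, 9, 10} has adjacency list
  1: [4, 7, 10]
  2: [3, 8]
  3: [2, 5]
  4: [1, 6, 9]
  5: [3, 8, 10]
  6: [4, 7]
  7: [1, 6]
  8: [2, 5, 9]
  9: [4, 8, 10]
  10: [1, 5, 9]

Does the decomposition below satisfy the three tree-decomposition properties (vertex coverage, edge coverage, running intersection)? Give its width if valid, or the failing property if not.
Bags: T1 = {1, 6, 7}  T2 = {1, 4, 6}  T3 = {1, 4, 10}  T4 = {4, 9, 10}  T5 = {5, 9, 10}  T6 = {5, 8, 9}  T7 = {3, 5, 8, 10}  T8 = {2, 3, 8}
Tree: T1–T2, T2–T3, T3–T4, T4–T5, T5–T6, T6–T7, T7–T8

No — bags containing vertex 10 are not connected in the tree.

A tree decomposition must satisfy three properties: every vertex lies in some bag; for every edge, both endpoints lie together in some bag; and for every vertex, the bags containing it form a connected subtree. Here bags containing vertex 10 are not connected in the tree, so the decomposition is invalid.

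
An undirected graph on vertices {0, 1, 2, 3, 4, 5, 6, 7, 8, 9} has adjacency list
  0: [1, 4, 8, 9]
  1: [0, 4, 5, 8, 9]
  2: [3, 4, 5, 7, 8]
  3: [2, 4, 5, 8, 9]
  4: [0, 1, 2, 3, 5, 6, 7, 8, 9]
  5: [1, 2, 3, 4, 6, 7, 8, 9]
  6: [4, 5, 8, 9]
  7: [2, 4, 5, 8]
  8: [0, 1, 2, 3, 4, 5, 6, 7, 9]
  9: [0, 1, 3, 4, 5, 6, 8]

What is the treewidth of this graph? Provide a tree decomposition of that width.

Treewidth 4.
One optimal decomposition is:
Bags: B1 = {3, 4, 5, 8, 9}  B2 = {2, 3, 4, 5, 8}  B3 = {1, 4, 5, 8, 9}  B4 = {4, 5, 6, 8, 9}  B5 = {2, 4, 5, 7, 8}  B6 = {0, 1, 4, 8, 9}
Tree: B1–B2, B1–B3, B3–B4, B2–B5, B3–B6

Each bag holds 5 vertices, so the decomposition has width 4, which upper-bounds the treewidth. For the lower bound, the 5 vertices {0, 1, 4, 8, 9} are pairwise adjacent, and any tree decomposition puts a clique entirely inside one bag — forcing width ≥ 4. Combining the bounds, tw(G) = 4.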